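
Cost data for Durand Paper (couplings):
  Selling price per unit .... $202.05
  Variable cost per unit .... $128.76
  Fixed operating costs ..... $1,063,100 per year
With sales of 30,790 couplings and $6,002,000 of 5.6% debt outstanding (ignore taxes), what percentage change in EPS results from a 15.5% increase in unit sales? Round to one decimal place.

Contribution at this volume is 30,790 × $73.29 = $2,256,599.10.
EBIT = $2,256,599.10 − $1,063,100 = $1,193,499.10.
After interest of $336,112.00, pre-tax earnings = $857,387.10.
Degree of combined leverage = contribution ÷ (EBIT − I) = $2,256,599.10 ÷ $857,387.10 = 2.6319.
%ΔEPS = DCL × %ΔSales = 2.6319 × +15.5% = +40.8%.

+40.8%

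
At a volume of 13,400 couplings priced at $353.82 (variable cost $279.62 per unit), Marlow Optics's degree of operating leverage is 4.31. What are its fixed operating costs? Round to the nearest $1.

$763,589

At 13,400 units, contribution = 13,400 × $74.20 = $994,280.00.
Since DOL = CM ÷ EBIT, EBIT = $994,280.00 ÷ 4.31 = $230,691.42.
Fixed costs = CM − EBIT = $994,280.00 − $230,691.42 = $763,589.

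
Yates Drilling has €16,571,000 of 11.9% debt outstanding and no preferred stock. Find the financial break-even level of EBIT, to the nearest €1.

Annual interest = 11.9% × €16,571,000 = €1,971,949.00.
Without preferred stock the financial break-even is simply EBIT = interest = €1,971,949.00.

€1,971,949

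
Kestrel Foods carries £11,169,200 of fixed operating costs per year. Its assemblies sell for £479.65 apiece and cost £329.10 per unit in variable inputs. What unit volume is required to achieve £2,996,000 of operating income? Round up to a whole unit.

Contribution margin per unit = £479.65 − £329.10 = £150.55.
Need Q such that Q × £150.55 − £11,169,200 = £2,996,000, i.e. Q = £14,165,200 / £150.55 = 94,089.67 → 94,090.

94,090 assemblies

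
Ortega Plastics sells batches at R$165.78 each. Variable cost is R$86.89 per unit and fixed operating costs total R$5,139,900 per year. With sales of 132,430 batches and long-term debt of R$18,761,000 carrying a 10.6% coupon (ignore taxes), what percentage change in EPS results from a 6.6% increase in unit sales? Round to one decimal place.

Total contribution margin = 132,430 × R$78.89 = R$10,447,402.70.
Subtracting fixed costs: EBIT = R$10,447,402.70 − R$5,139,900 = R$5,307,502.70.
Interest = R$1,988,666.00, so EBIT − I = R$3,318,836.70.
Degree of combined leverage = contribution ÷ (EBIT − I) = R$10,447,402.70 ÷ R$3,318,836.70 = 3.1479.
%ΔEPS = DCL × %ΔSales = 3.1479 × +6.6% = +20.8%.

+20.8%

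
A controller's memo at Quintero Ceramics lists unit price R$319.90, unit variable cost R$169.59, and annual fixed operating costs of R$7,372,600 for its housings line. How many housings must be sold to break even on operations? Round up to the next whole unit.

Unit CM = price − variable cost = R$319.90 − R$169.59 = R$150.31.
Units to break even: R$7,372,600 ÷ R$150.31 = 49,049.30, rounded up to 49,050.

49,050 housings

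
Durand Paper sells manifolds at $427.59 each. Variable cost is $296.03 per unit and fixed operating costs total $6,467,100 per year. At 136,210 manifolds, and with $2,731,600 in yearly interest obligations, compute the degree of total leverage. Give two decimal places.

Total contribution margin = 136,210 × $131.56 = $17,919,787.60.
EBIT = $17,919,787.60 − $6,467,100 = $11,452,687.60. Interest = $2,731,600.00, so EBIT − I = $8,721,087.60.
DCL = contribution ÷ (EBIT − I) = $17,919,787.60 ÷ $8,721,087.60 = 2.0548.

2.05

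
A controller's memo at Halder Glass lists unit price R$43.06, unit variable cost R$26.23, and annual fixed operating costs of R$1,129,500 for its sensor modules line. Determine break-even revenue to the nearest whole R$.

R$2,889,856

Contribution margin per unit = R$43.06 − R$26.23 = R$16.83, a CM ratio of R$16.83 ÷ R$43.06 = 0.3908.
Break-even sales = FC ÷ CM ratio = R$1,129,500 × R$43.06 / R$16.83 = R$2,889,856.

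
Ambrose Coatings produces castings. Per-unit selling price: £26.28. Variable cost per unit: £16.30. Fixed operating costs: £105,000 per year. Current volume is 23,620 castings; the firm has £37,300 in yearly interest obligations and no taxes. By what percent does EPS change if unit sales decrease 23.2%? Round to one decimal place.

At 23,620 units, contribution = 23,620 × £9.98 = £235,727.60.
Operating income = contribution − fixed costs = £235,727.60 − £105,000 = £130,727.60.
Interest = £37,300.00, so EBIT − I = £93,427.60.
DCL = total CM / (EBIT − I) = £235,727.60 / £93,427.60 = 2.5231.
%ΔEPS = DCL × %ΔSales = 2.5231 × -23.2% = -58.5%.

-58.5%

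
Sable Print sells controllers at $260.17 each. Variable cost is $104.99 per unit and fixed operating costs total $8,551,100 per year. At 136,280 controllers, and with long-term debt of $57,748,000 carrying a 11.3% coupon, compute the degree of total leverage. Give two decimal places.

Contribution at this volume is 136,280 × $155.18 = $21,147,930.40.
Subtracting fixed costs: EBIT = $21,147,930.40 − $8,551,100 = $12,596,830.40. Interest = $6,525,524.00.
DOL = $21,147,930.40 ÷ $12,596,830.40 = 1.6788; DFL = $12,596,830.40 ÷ $6,071,306.40 = 2.0748.
DCL = DOL × DFL = 1.6788 × 2.0748 = 3.4832.

3.48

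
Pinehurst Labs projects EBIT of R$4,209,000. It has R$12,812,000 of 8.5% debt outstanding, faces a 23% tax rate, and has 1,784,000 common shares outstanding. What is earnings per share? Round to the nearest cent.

Pre-tax income = R$4,209,000 − R$1,089,020.00 = R$3,119,980.00.
Net income = R$3,119,980.00 × (1 − 0.23) = R$2,402,384.60.
Per share: R$2,402,384.60 / 1,784,000 shares = R$1.35.

R$1.35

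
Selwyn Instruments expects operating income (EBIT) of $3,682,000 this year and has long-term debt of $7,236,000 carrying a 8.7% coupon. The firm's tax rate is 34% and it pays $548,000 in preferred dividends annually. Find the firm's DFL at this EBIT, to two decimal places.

Interest = $629,532.00.
Pre-tax preferred-dividend burden = $548,000 ÷ (1 − 0.34) = $830,303.03.
DFL = EBIT ÷ [EBIT − I − D_p/(1−t)] = $3,682,000 ÷ [$3,682,000 − $629,532.00 − $830,303.03] = $3,682,000 ÷ $2,222,164.97 = 1.6569.

1.66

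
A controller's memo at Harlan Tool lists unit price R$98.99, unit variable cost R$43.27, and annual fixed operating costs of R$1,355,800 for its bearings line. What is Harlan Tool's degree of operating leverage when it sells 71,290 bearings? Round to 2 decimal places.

1.52

Contribution at this volume is 71,290 × R$55.72 = R$3,972,278.80.
Subtracting fixed costs: EBIT = R$3,972,278.80 − R$1,355,800 = R$2,616,478.80.
DOL = contribution ÷ EBIT = R$3,972,278.80 ÷ R$2,616,478.80 = 1.5182.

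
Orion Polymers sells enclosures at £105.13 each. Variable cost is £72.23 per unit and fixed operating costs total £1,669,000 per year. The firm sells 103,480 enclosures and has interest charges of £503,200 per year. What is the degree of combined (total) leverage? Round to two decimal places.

Total contribution margin = 103,480 × £32.90 = £3,404,492.00.
EBIT = £3,404,492.00 − £1,669,000 = £1,735,492.00. Interest = £503,200.00, so EBIT − I = £1,232,292.00.
DCL = contribution ÷ (EBIT − I) = £3,404,492.00 ÷ £1,232,292.00 = 2.7627.

2.76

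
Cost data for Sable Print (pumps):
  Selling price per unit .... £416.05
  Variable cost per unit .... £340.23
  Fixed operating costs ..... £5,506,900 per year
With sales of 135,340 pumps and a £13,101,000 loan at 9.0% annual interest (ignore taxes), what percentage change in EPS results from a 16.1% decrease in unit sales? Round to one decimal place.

At 135,340 units, contribution = 135,340 × £75.82 = £10,261,478.80.
Subtracting fixed costs: EBIT = £10,261,478.80 − £5,506,900 = £4,754,578.80.
Interest = £1,179,090.00, so EBIT − I = £3,575,488.80.
Degree of combined leverage = contribution ÷ (EBIT − I) = £10,261,478.80 ÷ £3,575,488.80 = 2.8700.
EPS therefore changes by 2.8700 × (-16.1%) = -46.2%.

-46.2%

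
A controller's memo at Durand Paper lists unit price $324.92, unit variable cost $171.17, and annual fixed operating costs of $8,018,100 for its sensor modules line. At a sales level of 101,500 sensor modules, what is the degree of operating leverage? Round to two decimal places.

Contribution at this volume is 101,500 × $153.75 = $15,605,625.00.
EBIT = $15,605,625.00 − $8,018,100 = $7,587,525.00.
So DOL = total CM / EBIT = $15,605,625.00 / $7,587,525.00 = 2.0567.

2.06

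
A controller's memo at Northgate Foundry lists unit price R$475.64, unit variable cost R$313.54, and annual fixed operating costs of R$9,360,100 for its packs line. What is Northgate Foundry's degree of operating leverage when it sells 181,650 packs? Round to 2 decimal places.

1.47

Contribution at this volume is 181,650 × R$162.10 = R$29,445,465.00.
EBIT = R$29,445,465.00 − R$9,360,100 = R$20,085,365.00.
Degree of operating leverage = R$29,445,465.00 / R$20,085,365.00 = 1.4660.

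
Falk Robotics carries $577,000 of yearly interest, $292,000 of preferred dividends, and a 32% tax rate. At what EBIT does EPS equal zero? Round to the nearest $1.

$1,006,412

Preferred dividends are paid after tax, so their pre-tax equivalent is $292,000 ÷ (1 − 0.32) = $429,411.76.
EPS = 0 when EBIT covers interest plus the pre-tax preferred burden: $577,000 + $429,411.76 = $1,006,411.76.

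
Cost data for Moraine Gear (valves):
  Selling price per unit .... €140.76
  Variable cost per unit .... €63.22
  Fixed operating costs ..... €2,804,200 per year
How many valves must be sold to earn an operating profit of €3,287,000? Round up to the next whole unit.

78,556 valves

Each unit contributes €140.76 − €63.22 = €77.54.
Required volume = (fixed costs + target profit) ÷ CM = (€2,804,200 + €3,287,000) ÷ €77.54 = 78,555.58, so 78,556 valves.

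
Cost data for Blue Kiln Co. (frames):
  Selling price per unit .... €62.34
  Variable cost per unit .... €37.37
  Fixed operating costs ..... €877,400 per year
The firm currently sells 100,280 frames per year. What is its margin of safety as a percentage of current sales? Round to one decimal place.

Each unit contributes €62.34 − €37.37 = €24.97. Break-even units = €877,400 ÷ €24.97 = 35,138.17; break-even revenue = 35,138.17 × €62.34 = €2,190,513.26.
Current sales = 100,280 × €62.34 = €6,251,455.20.
Margin of safety = (€6,251,455.20 − €2,190,513.26) ÷ €6,251,455.20 = 65.0%.

65.0%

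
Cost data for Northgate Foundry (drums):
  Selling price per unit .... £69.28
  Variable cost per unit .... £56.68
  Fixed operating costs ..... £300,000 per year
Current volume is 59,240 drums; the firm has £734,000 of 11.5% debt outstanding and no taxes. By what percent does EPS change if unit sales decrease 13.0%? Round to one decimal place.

At 59,240 units, contribution = 59,240 × £12.60 = £746,424.00.
EBIT = £746,424.00 − £300,000 = £446,424.00.
After interest of £84,410.00, pre-tax earnings = £362,014.00.
Degree of combined leverage = contribution ÷ (EBIT − I) = £746,424.00 ÷ £362,014.00 = 2.0619.
EPS therefore changes by 2.0619 × (-13.0%) = -26.8%.

-26.8%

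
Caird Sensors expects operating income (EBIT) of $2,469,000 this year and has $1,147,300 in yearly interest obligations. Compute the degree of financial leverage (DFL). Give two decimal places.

1.87

Annual interest charges come to $1,147,300.00.
DFL = EBIT ÷ (EBIT − I) = $2,469,000 ÷ ($2,469,000 − $1,147,300.00) = $2,469,000 ÷ $1,321,700.00 = 1.8680.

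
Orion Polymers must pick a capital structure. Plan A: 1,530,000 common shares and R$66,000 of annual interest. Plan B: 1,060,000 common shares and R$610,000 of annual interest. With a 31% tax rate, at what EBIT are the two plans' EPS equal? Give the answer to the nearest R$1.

R$1,836,894

Set EPS_A = EPS_B: (EBIT − R$66,000)(1 − 0.31) ÷ 1,530,000 = (EBIT − R$610,000)(1 − 0.31) ÷ 1,060,000.
The (1 − t) factor cancels: (EBIT − 66,000) × 1,060,000 = (EBIT − 610,000) × 1,530,000.
EBIT × (1,530,000 − 1,060,000) = 610,000 × 1,530,000 − 66,000 × 1,060,000 = 863,340,000,000, so EBIT = 863,340,000,000 ÷ 470,000 = 1,836,893.62.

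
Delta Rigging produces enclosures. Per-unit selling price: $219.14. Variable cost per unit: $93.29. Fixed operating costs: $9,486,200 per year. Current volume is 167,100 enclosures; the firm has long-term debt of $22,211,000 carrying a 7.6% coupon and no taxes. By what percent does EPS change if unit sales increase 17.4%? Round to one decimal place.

+37.1%

Contribution at this volume is 167,100 × $125.85 = $21,029,535.00.
EBIT = $21,029,535.00 − $9,486,200 = $11,543,335.00.
Interest = $1,688,036.00, so EBIT − I = $9,855,299.00.
DCL = total CM / (EBIT − I) = $21,029,535.00 / $9,855,299.00 = 2.1338.
EPS therefore changes by 2.1338 × (+17.4%) = +37.1%.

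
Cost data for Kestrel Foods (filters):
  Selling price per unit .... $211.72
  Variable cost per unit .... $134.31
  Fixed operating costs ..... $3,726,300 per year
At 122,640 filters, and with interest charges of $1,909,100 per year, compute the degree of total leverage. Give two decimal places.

2.46

Total contribution margin = 122,640 × $77.41 = $9,493,562.40.
Operating income = contribution − fixed costs = $9,493,562.40 − $3,726,300 = $5,767,262.40. Interest = $1,909,100.00, so EBIT − I = $3,858,162.40.
Degree of total leverage = total CM / (EBIT − interest) = $9,493,562.40 / $3,858,162.40 = 2.4606.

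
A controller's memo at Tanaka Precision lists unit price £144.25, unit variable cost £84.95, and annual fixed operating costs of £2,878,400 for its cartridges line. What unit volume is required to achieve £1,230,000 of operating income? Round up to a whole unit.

Contribution margin per unit = £144.25 − £84.95 = £59.30.
Need Q such that Q × £59.30 − £2,878,400 = £1,230,000, i.e. Q = £4,108,400 / £59.30 = 69,281.62 → 69,282.

69,282 cartridges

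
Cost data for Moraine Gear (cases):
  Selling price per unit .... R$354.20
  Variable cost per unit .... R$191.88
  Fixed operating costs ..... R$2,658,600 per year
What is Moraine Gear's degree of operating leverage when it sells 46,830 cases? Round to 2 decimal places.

1.54

Total contribution margin = 46,830 × R$162.32 = R$7,601,445.60.
Operating income = contribution − fixed costs = R$7,601,445.60 − R$2,658,600 = R$4,942,845.60.
DOL = contribution ÷ EBIT = R$7,601,445.60 ÷ R$4,942,845.60 = 1.5379.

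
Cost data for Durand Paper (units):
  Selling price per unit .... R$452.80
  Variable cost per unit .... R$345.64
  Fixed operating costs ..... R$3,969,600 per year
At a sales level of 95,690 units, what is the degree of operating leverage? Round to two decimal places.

1.63

At 95,690 units, contribution = 95,690 × R$107.16 = R$10,254,140.40.
EBIT = R$10,254,140.40 − R$3,969,600 = R$6,284,540.40.
Degree of operating leverage = R$10,254,140.40 / R$6,284,540.40 = 1.6316.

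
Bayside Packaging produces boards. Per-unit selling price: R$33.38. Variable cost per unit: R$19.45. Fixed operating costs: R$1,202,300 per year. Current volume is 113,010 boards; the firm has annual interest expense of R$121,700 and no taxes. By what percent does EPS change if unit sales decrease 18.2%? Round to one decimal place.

Total contribution margin = 113,010 × R$13.93 = R$1,574,229.30.
EBIT = R$1,574,229.30 − R$1,202,300 = R$371,929.30.
Interest = R$121,700.00, so EBIT − I = R$250,229.30.
Degree of combined leverage = contribution ÷ (EBIT − I) = R$1,574,229.30 ÷ R$250,229.30 = 6.2911.
EPS therefore changes by 6.2911 × (-18.2%) = -114.5%.

-114.5%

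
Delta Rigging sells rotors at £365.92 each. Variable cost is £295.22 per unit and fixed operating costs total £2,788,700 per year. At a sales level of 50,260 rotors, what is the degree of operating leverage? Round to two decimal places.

Total contribution margin = 50,260 × £70.70 = £3,553,382.00.
Subtracting fixed costs: EBIT = £3,553,382.00 − £2,788,700 = £764,682.00.
DOL = contribution ÷ EBIT = £3,553,382.00 ÷ £764,682.00 = 4.6469.

4.65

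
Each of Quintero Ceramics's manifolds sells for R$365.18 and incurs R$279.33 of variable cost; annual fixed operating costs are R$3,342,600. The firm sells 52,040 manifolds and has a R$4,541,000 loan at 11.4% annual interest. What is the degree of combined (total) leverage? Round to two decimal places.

Contribution at this volume is 52,040 × R$85.85 = R$4,467,634.00.
Subtracting fixed costs: EBIT = R$4,467,634.00 − R$3,342,600 = R$1,125,034.00. Interest = R$517,674.00.
DOL = R$4,467,634.00 ÷ R$1,125,034.00 = 3.9711; DFL = R$1,125,034.00 ÷ R$607,360.00 = 1.8523.
DCL = DOL × DFL = 3.9711 × 1.8523 = 7.3557.

7.36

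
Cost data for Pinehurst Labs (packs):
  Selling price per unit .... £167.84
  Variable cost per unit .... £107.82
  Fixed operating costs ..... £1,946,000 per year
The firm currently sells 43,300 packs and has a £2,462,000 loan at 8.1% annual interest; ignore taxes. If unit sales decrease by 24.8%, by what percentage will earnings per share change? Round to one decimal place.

-142.1%

Contribution at this volume is 43,300 × £60.02 = £2,598,866.00.
Operating income = contribution − fixed costs = £2,598,866.00 − £1,946,000 = £652,866.00.
After interest of £199,422.00, pre-tax earnings = £453,444.00.
Degree of combined leverage = contribution ÷ (EBIT − I) = £2,598,866.00 ÷ £453,444.00 = 5.7314.
%ΔEPS = DCL × %ΔSales = 5.7314 × -24.8% = -142.1%.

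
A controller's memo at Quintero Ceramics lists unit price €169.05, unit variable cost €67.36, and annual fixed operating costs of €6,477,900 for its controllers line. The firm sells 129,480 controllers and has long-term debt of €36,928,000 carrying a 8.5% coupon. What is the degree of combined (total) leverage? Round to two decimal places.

3.71

Total contribution margin = 129,480 × €101.69 = €13,166,821.20.
Operating income = contribution − fixed costs = €13,166,821.20 − €6,477,900 = €6,688,921.20. Interest = €3,138,880.00.
DOL = €13,166,821.20 ÷ €6,688,921.20 = 1.9685; DFL = €6,688,921.20 ÷ €3,550,041.20 = 1.8842.
Combined leverage = 1.9685 × 1.8842 = 3.7090.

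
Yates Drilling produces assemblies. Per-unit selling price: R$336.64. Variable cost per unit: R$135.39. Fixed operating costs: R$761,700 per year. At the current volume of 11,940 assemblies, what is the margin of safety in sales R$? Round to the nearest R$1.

R$2,745,351

Unit CM = price − variable cost = R$336.64 − R$135.39 = R$201.25. Break-even units = R$761,700 ÷ R$201.25 = 3,784.84; break-even revenue = 3,784.84 × R$336.64 = R$1,274,130.13.
Actual sales revenue = 11,940 × R$336.64 = R$4,019,481.60.
Margin of safety = R$4,019,481.60 − R$1,274,130.13 = R$2,745,351.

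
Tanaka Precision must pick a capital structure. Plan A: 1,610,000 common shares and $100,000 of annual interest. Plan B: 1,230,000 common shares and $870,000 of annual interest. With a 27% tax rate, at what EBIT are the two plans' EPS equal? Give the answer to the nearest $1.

$3,362,368

At indifference, (EBIT − 100,000)(1 − t)/1,610,000 = (EBIT − 870,000)(1 − t)/1,230,000.
The (1 − t) factor cancels: (EBIT − 100,000) × 1,230,000 = (EBIT − 870,000) × 1,610,000.
EBIT × (1,610,000 − 1,230,000) = 870,000 × 1,610,000 − 100,000 × 1,230,000 = 1,277,700,000,000, so EBIT = 1,277,700,000,000 ÷ 380,000 = 3,362,368.42.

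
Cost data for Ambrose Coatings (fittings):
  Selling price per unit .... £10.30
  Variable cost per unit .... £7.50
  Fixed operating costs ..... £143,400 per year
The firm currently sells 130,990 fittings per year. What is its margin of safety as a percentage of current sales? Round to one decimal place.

60.9%

Contribution margin per unit = £10.30 − £7.50 = £2.80. Break-even units = £143,400 ÷ £2.80 = 51,214.29; break-even revenue = 51,214.29 × £10.30 = £527,507.14.
Current sales = 130,990 × £10.30 = £1,349,197.00.
Margin of safety = (£1,349,197.00 − £527,507.14) ÷ £1,349,197.00 = 60.9%.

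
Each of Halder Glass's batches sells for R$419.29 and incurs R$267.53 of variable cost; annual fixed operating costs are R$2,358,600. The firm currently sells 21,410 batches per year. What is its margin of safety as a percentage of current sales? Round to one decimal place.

27.4%

Contribution margin per unit = R$419.29 − R$267.53 = R$151.76. Break-even units = R$2,358,600 ÷ R$151.76 = 15,541.64; break-even revenue = 15,541.64 × R$419.29 = R$6,516,456.21.
Actual sales revenue = 21,410 × R$419.29 = R$8,976,998.90.
Margin of safety = (R$8,976,998.90 − R$6,516,456.21) ÷ R$8,976,998.90 = 27.4%.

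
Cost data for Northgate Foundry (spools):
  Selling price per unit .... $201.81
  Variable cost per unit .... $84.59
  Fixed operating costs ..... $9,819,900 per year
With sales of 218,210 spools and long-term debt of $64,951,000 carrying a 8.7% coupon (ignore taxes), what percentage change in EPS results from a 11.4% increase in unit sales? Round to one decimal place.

At 218,210 units, contribution = 218,210 × $117.22 = $25,578,576.20.
Operating income = contribution − fixed costs = $25,578,576.20 − $9,819,900 = $15,758,676.20.
After interest of $5,650,737.00, pre-tax earnings = $10,107,939.20.
Degree of combined leverage = contribution ÷ (EBIT − I) = $25,578,576.20 ÷ $10,107,939.20 = 2.5305.
%ΔEPS = DCL × %ΔSales = 2.5305 × +11.4% = +28.8%.

+28.8%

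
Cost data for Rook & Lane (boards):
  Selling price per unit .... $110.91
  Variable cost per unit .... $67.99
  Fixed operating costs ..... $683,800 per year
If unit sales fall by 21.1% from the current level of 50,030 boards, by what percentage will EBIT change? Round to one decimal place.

-31.0%

At 50,030 units, contribution = 50,030 × $42.92 = $2,147,287.60.
Operating income = contribution − fixed costs = $2,147,287.60 − $683,800 = $1,463,487.60.
DOL = contribution ÷ EBIT = $2,147,287.60 ÷ $1,463,487.60 = 1.4672.
%ΔEBIT = DOL × %ΔSales = 1.4672 × -21.1% = -31.0%.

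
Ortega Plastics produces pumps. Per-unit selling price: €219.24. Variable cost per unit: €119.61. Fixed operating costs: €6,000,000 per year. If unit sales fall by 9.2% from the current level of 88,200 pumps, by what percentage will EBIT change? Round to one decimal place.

-29.0%

At 88,200 units, contribution = 88,200 × €99.63 = €8,787,366.00.
EBIT = €8,787,366.00 − €6,000,000 = €2,787,366.00.
So DOL = total CM / EBIT = €8,787,366.00 / €2,787,366.00 = 3.1526.
So EBIT moves 3.1526 × (-9.2%) = -29.0%.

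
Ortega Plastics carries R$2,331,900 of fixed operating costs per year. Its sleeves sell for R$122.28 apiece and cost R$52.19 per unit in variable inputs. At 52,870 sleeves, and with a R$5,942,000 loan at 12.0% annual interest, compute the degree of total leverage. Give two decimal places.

5.61

At 52,870 units, contribution = 52,870 × R$70.09 = R$3,705,658.30.
Operating income = contribution − fixed costs = R$3,705,658.30 − R$2,331,900 = R$1,373,758.30. Interest = R$713,040.00.
DOL = R$3,705,658.30 ÷ R$1,373,758.30 = 2.6975; DFL = R$1,373,758.30 ÷ R$660,718.30 = 2.0792.
DCL = DOL × DFL = 2.6975 × 2.0792 = 5.6086.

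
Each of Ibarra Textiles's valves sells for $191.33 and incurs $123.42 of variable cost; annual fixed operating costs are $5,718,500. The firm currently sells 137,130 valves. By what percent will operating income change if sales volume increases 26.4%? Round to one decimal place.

+68.4%

At 137,130 units, contribution = 137,130 × $67.91 = $9,312,498.30.
Subtracting fixed costs: EBIT = $9,312,498.30 − $5,718,500 = $3,593,998.30.
So DOL = total CM / EBIT = $9,312,498.30 / $3,593,998.30 = 2.5911.
So EBIT moves 2.5911 × (+26.4%) = +68.4%.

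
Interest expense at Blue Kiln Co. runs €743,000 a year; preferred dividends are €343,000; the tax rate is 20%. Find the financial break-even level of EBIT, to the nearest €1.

Preferred dividends are paid after tax, so their pre-tax equivalent is €343,000 ÷ (1 − 0.20) = €428,750.00.
Financial break-even EBIT = interest + D_p ÷ (1 − t) = €743,000 + €428,750.00 = €1,171,750.00.

€1,171,750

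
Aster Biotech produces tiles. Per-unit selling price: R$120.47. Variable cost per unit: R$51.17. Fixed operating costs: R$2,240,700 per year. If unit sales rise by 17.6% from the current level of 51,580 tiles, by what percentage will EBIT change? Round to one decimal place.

Contribution at this volume is 51,580 × R$69.30 = R$3,574,494.00.
EBIT = R$3,574,494.00 − R$2,240,700 = R$1,333,794.00.
Degree of operating leverage = R$3,574,494.00 / R$1,333,794.00 = 2.6799.
Operating income changes by 2.6799 × +17.6% = +47.2%.

+47.2%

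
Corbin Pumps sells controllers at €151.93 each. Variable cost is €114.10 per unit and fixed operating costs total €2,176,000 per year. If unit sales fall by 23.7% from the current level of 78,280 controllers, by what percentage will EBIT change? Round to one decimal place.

-89.4%

At 78,280 units, contribution = 78,280 × €37.83 = €2,961,332.40.
Operating income = contribution − fixed costs = €2,961,332.40 − €2,176,000 = €785,332.40.
Degree of operating leverage = €2,961,332.40 / €785,332.40 = 3.7708.
%ΔEBIT = DOL × %ΔSales = 3.7708 × -23.7% = -89.4%.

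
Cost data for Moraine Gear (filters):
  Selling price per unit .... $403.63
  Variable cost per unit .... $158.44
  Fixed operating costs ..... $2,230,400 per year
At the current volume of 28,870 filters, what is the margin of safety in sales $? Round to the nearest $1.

Unit CM = price − variable cost = $403.63 − $158.44 = $245.19. Break-even units = $2,230,400 ÷ $245.19 = 9,096.62; break-even revenue = 9,096.62 × $403.63 = $3,671,668.31.
Actual sales revenue = 28,870 × $403.63 = $11,652,798.10.
Margin of safety = $11,652,798.10 − $3,671,668.31 = $7,981,130.

$7,981,130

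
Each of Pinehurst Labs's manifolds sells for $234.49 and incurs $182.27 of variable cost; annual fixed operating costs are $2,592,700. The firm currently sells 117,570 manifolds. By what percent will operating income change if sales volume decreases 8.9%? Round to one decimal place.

Total contribution margin = 117,570 × $52.22 = $6,139,505.40.
Operating income = contribution − fixed costs = $6,139,505.40 − $2,592,700 = $3,546,805.40.
Degree of operating leverage = $6,139,505.40 / $3,546,805.40 = 1.7310.
Operating income changes by 1.7310 × -8.9% = -15.4%.

-15.4%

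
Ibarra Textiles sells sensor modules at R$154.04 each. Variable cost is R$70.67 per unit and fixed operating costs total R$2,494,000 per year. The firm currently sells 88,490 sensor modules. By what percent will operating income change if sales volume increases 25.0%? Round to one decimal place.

At 88,490 units, contribution = 88,490 × R$83.37 = R$7,377,411.30.
EBIT = R$7,377,411.30 − R$2,494,000 = R$4,883,411.30.
Degree of operating leverage = R$7,377,411.30 / R$4,883,411.30 = 1.5107.
So EBIT moves 1.5107 × (+25.0%) = +37.8%.

+37.8%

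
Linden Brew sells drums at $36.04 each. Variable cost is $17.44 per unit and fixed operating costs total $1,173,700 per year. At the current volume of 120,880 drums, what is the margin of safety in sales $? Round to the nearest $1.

$2,082,314

Each unit contributes $36.04 − $17.44 = $18.60. Break-even units = $1,173,700 ÷ $18.60 = 63,102.15; break-even revenue = 63,102.15 × $36.04 = $2,274,201.51.
Actual sales revenue = 120,880 × $36.04 = $4,356,515.20.
Margin of safety = $4,356,515.20 − $2,274,201.51 = $2,082,314.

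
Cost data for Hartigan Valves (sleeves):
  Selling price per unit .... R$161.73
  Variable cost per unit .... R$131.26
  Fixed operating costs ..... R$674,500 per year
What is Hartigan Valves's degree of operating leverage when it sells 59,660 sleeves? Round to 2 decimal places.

Total contribution margin = 59,660 × R$30.47 = R$1,817,840.20.
EBIT = R$1,817,840.20 − R$674,500 = R$1,143,340.20.
So DOL = total CM / EBIT = R$1,817,840.20 / R$1,143,340.20 = 1.5899.

1.59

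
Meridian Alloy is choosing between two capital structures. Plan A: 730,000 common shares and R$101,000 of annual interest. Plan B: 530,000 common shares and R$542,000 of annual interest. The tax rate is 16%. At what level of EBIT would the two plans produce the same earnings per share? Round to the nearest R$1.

R$1,710,650

At indifference, (EBIT − 101,000)(1 − t)/730,000 = (EBIT − 542,000)(1 − t)/530,000.
Cancelling (1 − t) and cross-multiplying: 530,000·(EBIT − 101,000) = 730,000·(EBIT − 542,000).
Solving, EBIT = (542,000·730,000 − 101,000·530,000) / (730,000 − 530,000) = 342,130,000,000 / 200,000 = 1,710,650.00.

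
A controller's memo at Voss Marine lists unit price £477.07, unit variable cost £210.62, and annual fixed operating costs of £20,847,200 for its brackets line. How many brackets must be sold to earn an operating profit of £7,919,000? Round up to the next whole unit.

Contribution margin per unit = £477.07 − £210.62 = £266.45.
Units = (FC + target) / CM = (£20,847,200 + £7,919,000) / £266.45 = 107,960.97, so 107,961 brackets.

107,961 brackets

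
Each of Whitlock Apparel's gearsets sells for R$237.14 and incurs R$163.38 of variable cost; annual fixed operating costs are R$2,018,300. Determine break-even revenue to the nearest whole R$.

R$6,488,878

CM per unit = R$237.14 − R$163.38 = R$73.76; CM ratio = R$73.76 / R$237.14 = 0.3110.
Break-even revenue = fixed costs × price ÷ CM = R$2,018,300 × R$237.14 ÷ R$73.76 = R$6,488,878.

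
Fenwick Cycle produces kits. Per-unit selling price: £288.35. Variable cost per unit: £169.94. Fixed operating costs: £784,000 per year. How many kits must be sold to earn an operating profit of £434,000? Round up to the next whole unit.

10,287 kits

Contribution margin per unit = £288.35 − £169.94 = £118.41.
Units = (FC + target) / CM = (£784,000 + £434,000) / £118.41 = 10,286.29, so 10,287 kits.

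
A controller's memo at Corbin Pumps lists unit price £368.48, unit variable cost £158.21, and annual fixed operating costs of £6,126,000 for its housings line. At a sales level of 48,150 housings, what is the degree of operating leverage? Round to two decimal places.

2.53

Contribution at this volume is 48,150 × £210.27 = £10,124,500.50.
EBIT = £10,124,500.50 − £6,126,000 = £3,998,500.50.
Degree of operating leverage = £10,124,500.50 / £3,998,500.50 = 2.5321.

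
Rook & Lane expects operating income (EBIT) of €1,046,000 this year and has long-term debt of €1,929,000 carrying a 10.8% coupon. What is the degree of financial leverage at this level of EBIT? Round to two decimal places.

1.25

Annual interest charges come to €208,332.00.
DFL = EBIT ÷ (EBIT − I) = €1,046,000 ÷ (€1,046,000 − €208,332.00) = €1,046,000 ÷ €837,668.00 = 1.2487.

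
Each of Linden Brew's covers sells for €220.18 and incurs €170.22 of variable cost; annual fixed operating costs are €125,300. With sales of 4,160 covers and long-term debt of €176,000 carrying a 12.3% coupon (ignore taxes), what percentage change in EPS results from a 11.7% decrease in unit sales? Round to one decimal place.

At 4,160 units, contribution = 4,160 × €49.96 = €207,833.60.
EBIT = €207,833.60 − €125,300 = €82,533.60.
Interest = €21,648.00, so EBIT − I = €60,885.60.
Degree of combined leverage = contribution ÷ (EBIT − I) = €207,833.60 ÷ €60,885.60 = 3.4135.
%ΔEPS = DCL × %ΔSales = 3.4135 × -11.7% = -39.9%.

-39.9%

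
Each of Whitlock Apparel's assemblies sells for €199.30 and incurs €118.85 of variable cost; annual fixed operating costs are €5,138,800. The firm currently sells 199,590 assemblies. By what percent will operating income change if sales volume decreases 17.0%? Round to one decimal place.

-25.0%

Contribution at this volume is 199,590 × €80.45 = €16,057,015.50.
Operating income = contribution − fixed costs = €16,057,015.50 − €5,138,800 = €10,918,215.50.
So DOL = total CM / EBIT = €16,057,015.50 / €10,918,215.50 = 1.4707.
So EBIT moves 1.4707 × (-17.0%) = -25.0%.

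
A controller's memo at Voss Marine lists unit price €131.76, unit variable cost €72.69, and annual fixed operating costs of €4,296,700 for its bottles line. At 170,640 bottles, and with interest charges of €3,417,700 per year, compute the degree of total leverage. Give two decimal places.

4.26

At 170,640 units, contribution = 170,640 × €59.07 = €10,079,704.80.
Subtracting fixed costs: EBIT = €10,079,704.80 − €4,296,700 = €5,783,004.80. Interest = €3,417,700.00, so EBIT − I = €2,365,304.80.
Degree of total leverage = total CM / (EBIT − interest) = €10,079,704.80 / €2,365,304.80 = 4.2615.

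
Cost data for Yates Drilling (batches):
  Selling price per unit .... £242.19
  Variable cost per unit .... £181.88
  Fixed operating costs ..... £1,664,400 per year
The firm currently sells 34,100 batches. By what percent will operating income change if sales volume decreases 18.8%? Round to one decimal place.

-98.6%

Total contribution margin = 34,100 × £60.31 = £2,056,571.00.
Operating income = contribution − fixed costs = £2,056,571.00 − £1,664,400 = £392,171.00.
So DOL = total CM / EBIT = £2,056,571.00 / £392,171.00 = 5.2441.
So EBIT moves 5.2441 × (-18.8%) = -98.6%.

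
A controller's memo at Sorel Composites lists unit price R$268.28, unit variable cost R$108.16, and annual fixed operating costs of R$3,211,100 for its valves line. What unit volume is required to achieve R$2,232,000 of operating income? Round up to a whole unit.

33,994 valves

Unit CM = price − variable cost = R$268.28 − R$108.16 = R$160.12.
Required volume = (fixed costs + target profit) ÷ CM = (R$3,211,100 + R$2,232,000) ÷ R$160.12 = 33,993.88, so 33,994 valves.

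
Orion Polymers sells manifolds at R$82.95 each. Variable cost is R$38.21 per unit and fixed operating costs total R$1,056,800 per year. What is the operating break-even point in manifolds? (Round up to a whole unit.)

23,621 manifolds

Unit CM = price − variable cost = R$82.95 − R$38.21 = R$44.74.
Break-even volume = fixed costs ÷ CM per unit = R$1,056,800 ÷ R$44.74 = 23,620.92, so 23,621 manifolds.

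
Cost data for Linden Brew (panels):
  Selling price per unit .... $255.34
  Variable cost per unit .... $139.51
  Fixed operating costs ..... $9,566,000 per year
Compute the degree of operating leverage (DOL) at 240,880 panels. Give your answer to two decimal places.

Contribution at this volume is 240,880 × $115.83 = $27,901,130.40.
EBIT = $27,901,130.40 − $9,566,000 = $18,335,130.40.
Degree of operating leverage = $27,901,130.40 / $18,335,130.40 = 1.5217.

1.52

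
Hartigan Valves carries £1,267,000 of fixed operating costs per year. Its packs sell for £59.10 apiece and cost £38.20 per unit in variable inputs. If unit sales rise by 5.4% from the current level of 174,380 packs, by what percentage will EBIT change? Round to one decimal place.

+8.3%

At 174,380 units, contribution = 174,380 × £20.90 = £3,644,542.00.
Subtracting fixed costs: EBIT = £3,644,542.00 − £1,267,000 = £2,377,542.00.
DOL = contribution ÷ EBIT = £3,644,542.00 ÷ £2,377,542.00 = 1.5329.
Operating income changes by 1.5329 × +5.4% = +8.3%.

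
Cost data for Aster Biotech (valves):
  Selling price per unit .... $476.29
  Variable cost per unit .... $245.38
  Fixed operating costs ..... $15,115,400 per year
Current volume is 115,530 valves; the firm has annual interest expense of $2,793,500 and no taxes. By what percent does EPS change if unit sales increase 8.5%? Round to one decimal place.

+25.9%

At 115,530 units, contribution = 115,530 × $230.91 = $26,677,032.30.
Operating income = contribution − fixed costs = $26,677,032.30 − $15,115,400 = $11,561,632.30.
After interest of $2,793,500.00, pre-tax earnings = $8,768,132.30.
DCL = total CM / (EBIT − I) = $26,677,032.30 / $8,768,132.30 = 3.0425.
%ΔEPS = DCL × %ΔSales = 3.0425 × +8.5% = +25.9%.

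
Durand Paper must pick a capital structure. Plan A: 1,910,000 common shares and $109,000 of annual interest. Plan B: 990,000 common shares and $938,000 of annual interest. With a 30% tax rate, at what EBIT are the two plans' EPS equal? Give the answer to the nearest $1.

$1,830,076

Set EPS_A = EPS_B: (EBIT − $109,000)(1 − 0.30) ÷ 1,910,000 = (EBIT − $938,000)(1 − 0.30) ÷ 990,000.
Cancelling (1 − t) and cross-multiplying: 990,000·(EBIT − 109,000) = 1,910,000·(EBIT − 938,000).
EBIT × (1,910,000 − 990,000) = 938,000 × 1,910,000 − 109,000 × 990,000 = 1,683,670,000,000, so EBIT = 1,683,670,000,000 ÷ 920,000 = 1,830,076.09.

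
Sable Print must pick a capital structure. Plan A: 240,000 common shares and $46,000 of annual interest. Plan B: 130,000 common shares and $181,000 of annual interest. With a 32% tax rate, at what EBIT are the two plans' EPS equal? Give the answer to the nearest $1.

At indifference, (EBIT − 46,000)(1 − t)/240,000 = (EBIT − 181,000)(1 − t)/130,000.
Cancelling (1 − t) and cross-multiplying: 130,000·(EBIT − 46,000) = 240,000·(EBIT − 181,000).
EBIT × (240,000 − 130,000) = 181,000 × 240,000 − 46,000 × 130,000 = 37,460,000,000, so EBIT = 37,460,000,000 ÷ 110,000 = 340,545.45.

$340,545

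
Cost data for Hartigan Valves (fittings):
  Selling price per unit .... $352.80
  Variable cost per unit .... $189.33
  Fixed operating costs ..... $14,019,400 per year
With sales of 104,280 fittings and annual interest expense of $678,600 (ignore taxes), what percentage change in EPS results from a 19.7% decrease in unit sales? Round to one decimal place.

Contribution at this volume is 104,280 × $163.47 = $17,046,651.60.
Operating income = contribution − fixed costs = $17,046,651.60 − $14,019,400 = $3,027,251.60.
After interest of $678,600.00, pre-tax earnings = $2,348,651.60.
Degree of combined leverage = contribution ÷ (EBIT − I) = $17,046,651.60 ÷ $2,348,651.60 = 7.2581.
EPS therefore changes by 7.2581 × (-19.7%) = -143.0%.

-143.0%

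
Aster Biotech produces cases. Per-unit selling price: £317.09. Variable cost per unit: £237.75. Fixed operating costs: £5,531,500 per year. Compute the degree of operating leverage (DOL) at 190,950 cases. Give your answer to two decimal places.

1.58

Total contribution margin = 190,950 × £79.34 = £15,149,973.00.
Subtracting fixed costs: EBIT = £15,149,973.00 − £5,531,500 = £9,618,473.00.
Degree of operating leverage = £15,149,973.00 / £9,618,473.00 = 1.5751.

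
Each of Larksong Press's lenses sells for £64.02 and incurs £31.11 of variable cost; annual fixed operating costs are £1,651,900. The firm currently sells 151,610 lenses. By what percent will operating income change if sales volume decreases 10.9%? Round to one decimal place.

Contribution at this volume is 151,610 × £32.91 = £4,989,485.10.
Subtracting fixed costs: EBIT = £4,989,485.10 − £1,651,900 = £3,337,585.10.
So DOL = total CM / EBIT = £4,989,485.10 / £3,337,585.10 = 1.4949.
So EBIT moves 1.4949 × (-10.9%) = -16.3%.

-16.3%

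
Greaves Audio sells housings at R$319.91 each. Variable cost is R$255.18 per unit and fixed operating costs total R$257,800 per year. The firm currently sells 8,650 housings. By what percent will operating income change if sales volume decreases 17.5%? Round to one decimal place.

Contribution at this volume is 8,650 × R$64.73 = R$559,914.50.
Subtracting fixed costs: EBIT = R$559,914.50 − R$257,800 = R$302,114.50.
So DOL = total CM / EBIT = R$559,914.50 / R$302,114.50 = 1.8533.
%ΔEBIT = DOL × %ΔSales = 1.8533 × -17.5% = -32.4%.

-32.4%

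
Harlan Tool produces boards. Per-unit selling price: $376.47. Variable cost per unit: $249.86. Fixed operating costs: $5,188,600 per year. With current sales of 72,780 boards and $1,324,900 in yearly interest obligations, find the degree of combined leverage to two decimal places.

3.41

Total contribution margin = 72,780 × $126.61 = $9,214,675.80.
Subtracting fixed costs: EBIT = $9,214,675.80 − $5,188,600 = $4,026,075.80. Interest = $1,324,900.00.
DOL = $9,214,675.80 ÷ $4,026,075.80 = 2.2887; DFL = $4,026,075.80 ÷ $2,701,175.80 = 1.4905.
DCL = DOL × DFL = 2.2887 × 1.4905 = 3.4113.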